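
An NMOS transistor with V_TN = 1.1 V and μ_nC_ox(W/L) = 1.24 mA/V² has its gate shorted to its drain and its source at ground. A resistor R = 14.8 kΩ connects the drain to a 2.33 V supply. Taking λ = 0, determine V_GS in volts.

V_GS = 1.42 V

With gate tied to drain, V_GS = V_DS ≥ V_GS − V_TN, so the device is in saturation.
KCL at the drain: ½ k_n (V_GS − V_TN)² = (V_DD − V_GS)/R.
Let x = V_GS − 1.1. Then 9.18 x² + x − 1.23 = 0, giving x = 0.316 V (positive root), so V_GS = 1.42 V.
I_D = (V_DD − V_GS)/R = (2.33 − 1.42) / 14.8 = 0.0618 mA.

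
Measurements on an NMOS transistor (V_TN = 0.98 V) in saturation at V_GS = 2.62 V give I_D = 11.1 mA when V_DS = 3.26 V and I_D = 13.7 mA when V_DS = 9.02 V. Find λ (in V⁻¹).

λ = 0.0469 V⁻¹

With V_GS fixed, I_D ∝ (1 + λ V_DS) in saturation, so I_D2/I_D1 = (1 + λ V_DS2)/(1 + λ V_DS1).
13.7/11.1 = 1.234 = (1 + 9.02 λ)/(1 + 3.26 λ).
Solving: λ (I_D1 V_DS2 − I_D2 V_DS1) = I_D2 − I_D1, so λ = (13.7 − 11.1) / (11.1 × 9.02 − 13.7 × 3.26) = 2.6 / 55.5 = 0.0469 V⁻¹.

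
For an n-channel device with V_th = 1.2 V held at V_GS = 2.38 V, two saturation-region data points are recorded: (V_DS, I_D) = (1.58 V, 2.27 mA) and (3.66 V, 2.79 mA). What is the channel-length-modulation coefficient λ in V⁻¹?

With V_GS fixed, I_D ∝ (1 + λ V_DS) in saturation, so I_D2/I_D1 = (1 + λ V_DS2)/(1 + λ V_DS1).
2.79/2.27 = 1.229 = (1 + 3.66 λ)/(1 + 1.58 λ).
Solving: λ (I_D1 V_DS2 − I_D2 V_DS1) = I_D2 − I_D1, so λ = (2.79 − 2.27) / (2.27 × 3.66 − 2.79 × 1.58) = 0.52 / 3.9 = 0.133 V⁻¹.

λ = 0.133 V⁻¹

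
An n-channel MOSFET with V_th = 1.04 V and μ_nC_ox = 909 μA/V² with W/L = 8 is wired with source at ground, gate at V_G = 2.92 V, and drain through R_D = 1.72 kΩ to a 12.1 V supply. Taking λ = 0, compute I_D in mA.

I_D = 6.70 mA

V_GS = V_G = 2.92 V, so V_ov = 2.92 − 1.04 = 1.88 V.
k_n = μ_nC_ox · (W/L) = 7.272 mA/V².
Assume saturation: I_D = ½ k_n V_ov² = 0.5 × 7.272 × 1.88² = 12.9 mA, giving V_DS = V_DD − I_D R_D = 12.1 − 12.9 × 1.72 = -10 V.
But -10 V < V_ov = 1.88 V, so the device is actually in triode.
In triode I_D = k_n[V_ov V_DS − ½ V_DS²] and I_D = (V_DD − V_DS)/R_D. Equating: 6.25 V_DS² − 24.51 V_DS + 12.1 = 0, giving V_DS = 0.579 V (the root below V_ov).
I_D = (12.1 − 0.579) / 1.72 = 6.7 mA.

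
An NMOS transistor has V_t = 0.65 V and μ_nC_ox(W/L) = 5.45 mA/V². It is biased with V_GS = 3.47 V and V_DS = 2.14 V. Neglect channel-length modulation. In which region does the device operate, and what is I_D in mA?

Triode; I_D = 20.4 mA

V_ov = V_GS − V_t = 3.47 − 0.65 = 2.82 V.
Since V_DS = 2.14 V < V_ov = 2.82 V, the device is in the triode region.
I_D = k_n [V_ov · V_DS − ½ V_DS²] = 5.45 × [2.82 × 2.14 − 0.5 × 2.14²] = 20.4 mA.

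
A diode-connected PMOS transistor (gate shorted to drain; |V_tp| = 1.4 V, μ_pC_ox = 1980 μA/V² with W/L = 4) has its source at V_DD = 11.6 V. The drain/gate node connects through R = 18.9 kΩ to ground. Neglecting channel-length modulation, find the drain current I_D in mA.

I_D = 0.521 mA

With gate tied to drain, V_SG = V_SD ≥ V_SG − |V_tp|, so the device is in saturation.
k_p = μ_pC_ox · (W/L) = 7.92 mA/V².
KCL at the drain: ½ k_p (V_SG − |V_tp|)² = (V_DD − V_SG)/R.
Let x = V_SG − 1.4. Then 74.8 x² + x − 10.2 = 0, giving x = 0.363 V (positive root), so V_SG = 1.76 V.
I_D = (V_DD − V_SG)/R = (11.6 − 1.76) / 18.9 = 0.521 mA.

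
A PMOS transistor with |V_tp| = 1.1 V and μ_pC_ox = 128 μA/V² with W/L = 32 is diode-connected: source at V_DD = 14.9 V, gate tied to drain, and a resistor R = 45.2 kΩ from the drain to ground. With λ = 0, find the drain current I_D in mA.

With gate tied to drain, V_SG = V_SD ≥ V_SG − |V_tp|, so the device is in saturation.
k_p = μ_pC_ox · (W/L) = 4.096 mA/V².
KCL at the drain: ½ k_p (V_SG − |V_tp|)² = (V_DD − V_SG)/R.
Let x = V_SG − 1.1. Then 92.6 x² + x − 13.8 = 0, giving x = 0.381 V (positive root), so V_SG = 1.48 V.
I_D = (V_DD − V_SG)/R = (14.9 − 1.48) / 45.2 = 0.297 mA.

I_D = 0.297 mA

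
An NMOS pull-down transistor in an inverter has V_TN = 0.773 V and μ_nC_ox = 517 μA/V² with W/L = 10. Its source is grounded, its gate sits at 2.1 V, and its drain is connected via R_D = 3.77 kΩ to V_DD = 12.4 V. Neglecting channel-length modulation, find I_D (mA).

I_D = 3.13 mA

V_GS = V_G = 2.1 V, so V_ov = 2.1 − 0.773 = 1.33 V.
k_n = μ_nC_ox · (W/L) = 5.17 mA/V².
Assume saturation: I_D = ½ k_n V_ov² = 0.5 × 5.17 × 1.33² = 4.55 mA, giving V_DS = V_DD − I_D R_D = 12.4 − 4.55 × 3.77 = -4.76 V.
But -4.76 V < V_ov = 1.33 V, so the device is actually in triode.
In triode I_D = k_n[V_ov V_DS − ½ V_DS²] and I_D = (V_DD − V_DS)/R_D. Equating: 9.75 V_DS² − 26.86 V_DS + 12.4 = 0, giving V_DS = 0.586 V (the root below V_ov).
I_D = (12.4 − 0.586) / 3.77 = 3.13 mA.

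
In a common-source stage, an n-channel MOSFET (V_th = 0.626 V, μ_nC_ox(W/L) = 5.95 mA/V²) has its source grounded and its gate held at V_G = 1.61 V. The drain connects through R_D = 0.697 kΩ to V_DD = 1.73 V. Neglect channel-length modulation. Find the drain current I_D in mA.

V_GS = V_G = 1.61 V, so V_ov = 1.61 − 0.626 = 0.984 V.
Assume saturation: I_D = ½ k_n V_ov² = 0.5 × 5.95 × 0.984² = 2.88 mA, giving V_DS = V_DD − I_D R_D = 1.73 − 2.88 × 0.697 = -0.278 V.
But -0.278 V < V_ov = 0.984 V, so the device is actually in triode.
In triode I_D = k_n[V_ov V_DS − ½ V_DS²] and I_D = (V_DD − V_DS)/R_D. Equating: 2.07 V_DS² − 5.081 V_DS + 1.73 = 0, giving V_DS = 0.409 V (the root below V_ov).
I_D = (1.73 − 0.409) / 0.697 = 1.9 mA.

I_D = 1.90 mA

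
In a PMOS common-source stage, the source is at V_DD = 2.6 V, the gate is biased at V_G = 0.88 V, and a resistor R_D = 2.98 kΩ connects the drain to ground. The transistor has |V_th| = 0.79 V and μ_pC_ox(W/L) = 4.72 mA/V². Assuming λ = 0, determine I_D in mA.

I_D = 0.803 mA

V_SG = V_DD − V_G = 2.6 − 0.88 = 1.72 V, so V_ov = 1.72 − 0.79 = 0.93 V.
Assume saturation: I_D = ½ k_p V_ov² = 0.5 × 4.72 × 0.93² = 2.04 mA, giving V_SD = V_DD − I_D R_D = 2.6 − 2.04 × 2.98 = -3.48 V.
But -3.48 V < V_ov = 0.93 V, so the device is actually in triode.
In triode I_D = k_p[V_ov V_SD − ½ V_SD²] and I_D = (V_DD − V_SD)/R_D. Equating: 7.03 V_SD² − 14.08 V_SD + 2.6 = 0, giving V_SD = 0.206 V (the root below V_ov).
I_D = (2.6 − 0.206) / 2.98 = 0.803 mA.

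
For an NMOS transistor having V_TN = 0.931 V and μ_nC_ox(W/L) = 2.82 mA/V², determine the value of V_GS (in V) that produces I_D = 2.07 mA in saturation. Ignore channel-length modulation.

V_GS = 2.14 V

In saturation I_D = ½ k_n (V_GS − V_TN)², so V_GS − V_TN = √(2 I_D / k_n) = √(2 × 2.07 / 2.82) = 1.21 V.
V_GS = 0.931 + 1.21 = 2.14 V.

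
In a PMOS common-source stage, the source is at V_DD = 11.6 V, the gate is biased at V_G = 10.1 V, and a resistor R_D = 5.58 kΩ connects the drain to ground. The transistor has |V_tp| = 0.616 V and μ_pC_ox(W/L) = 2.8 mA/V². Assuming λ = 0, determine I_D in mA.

V_SG = V_DD − V_G = 11.6 − 10.1 = 1.5 V, so V_ov = 1.5 − 0.616 = 0.884 V.
Assume saturation: I_D = ½ k_p V_ov² = 0.5 × 2.8 × 0.884² = 1.09 mA, giving V_SD = V_DD − I_D R_D = 11.6 − 1.09 × 5.58 = 5.5 V.
V_SD = 5.5 V ≥ V_ov = 0.884 V, confirming saturation.

I_D = 1.09 mA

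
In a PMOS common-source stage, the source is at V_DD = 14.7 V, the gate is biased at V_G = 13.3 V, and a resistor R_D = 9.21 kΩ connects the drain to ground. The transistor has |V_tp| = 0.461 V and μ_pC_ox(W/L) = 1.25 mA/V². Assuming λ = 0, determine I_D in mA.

I_D = 0.551 mA

V_SG = V_DD − V_G = 14.7 − 13.3 = 1.4 V, so V_ov = 1.4 − 0.461 = 0.939 V.
Assume saturation: I_D = ½ k_p V_ov² = 0.5 × 1.25 × 0.939² = 0.551 mA, giving V_SD = V_DD − I_D R_D = 14.7 − 0.551 × 9.21 = 9.62 V.
V_SD = 9.62 V ≥ V_ov = 0.939 V, confirming saturation.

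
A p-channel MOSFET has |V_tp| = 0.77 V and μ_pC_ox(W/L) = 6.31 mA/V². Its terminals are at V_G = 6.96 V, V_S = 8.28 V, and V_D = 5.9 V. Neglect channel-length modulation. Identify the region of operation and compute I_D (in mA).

Saturation; I_D = 0.954 mA

V_SG = V_S − V_G = 8.28 − 6.96 = 1.32 V; V_SD = V_S − V_D = 8.28 − 5.9 = 2.38 V.
V_ov = V_SG − |V_tp| = 1.32 − 0.77 = 0.55 V.
Since V_SD = 2.38 V ≥ V_ov = 0.55 V, the device is in saturation.
I_D = ½ k_p V_ov² = 0.5 × 6.31 × 0.55² = 0.954 mA.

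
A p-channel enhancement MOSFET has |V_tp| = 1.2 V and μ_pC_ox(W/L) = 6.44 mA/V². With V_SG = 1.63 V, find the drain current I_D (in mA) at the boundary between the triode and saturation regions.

I_D = 0.595 mA

At the boundary V_SD = V_ov = V_SG − |V_tp| = 1.63 − 1.2 = 0.43 V.
I_D = ½ k_p V_ov² = 0.5 × 6.44 × 0.43² = 0.595 mA.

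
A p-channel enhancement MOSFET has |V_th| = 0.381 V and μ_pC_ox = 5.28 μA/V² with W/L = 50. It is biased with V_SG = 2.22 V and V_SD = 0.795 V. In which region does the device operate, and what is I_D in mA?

Triode; I_D = 0.303 mA

k_p = μ_pC_ox · (W/L) = 0.264 mA/V².
V_ov = V_SG − |V_th| = 2.22 − 0.381 = 1.84 V.
Since V_SD = 0.795 V < V_ov = 1.84 V, the device is in the triode region.
I_D = k_p [V_ov · V_SD − ½ V_SD²] = 0.264 × [1.84 × 0.795 − 0.5 × 0.795²] = 0.303 mA.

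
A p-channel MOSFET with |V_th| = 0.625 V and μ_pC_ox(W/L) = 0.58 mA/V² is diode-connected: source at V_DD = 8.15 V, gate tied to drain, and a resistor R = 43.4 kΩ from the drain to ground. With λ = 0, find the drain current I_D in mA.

With gate tied to drain, V_SG = V_SD ≥ V_SG − |V_th|, so the device is in saturation.
KCL at the drain: ½ k_p (V_SG − |V_th|)² = (V_DD − V_SG)/R.
Let x = V_SG − 0.625. Then 12.6 x² + x − 7.525 = 0, giving x = 0.735 V (positive root), so V_SG = 1.36 V.
I_D = (V_DD − V_SG)/R = (8.15 − 1.36) / 43.4 = 0.156 mA.

I_D = 0.156 mA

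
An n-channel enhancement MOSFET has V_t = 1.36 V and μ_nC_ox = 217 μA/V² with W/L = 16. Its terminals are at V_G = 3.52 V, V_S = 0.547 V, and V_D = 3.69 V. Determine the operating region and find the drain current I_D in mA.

Saturation; I_D = 4.52 mA

V_GS = V_G − V_S = 3.52 − 0.547 = 2.97 V; V_DS = V_D − V_S = 3.69 − 0.547 = 3.14 V.
k_n = μ_nC_ox · (W/L) = 3.472 mA/V².
V_ov = V_GS − V_t = 2.97 − 1.36 = 1.61 V.
Since V_DS = 3.14 V ≥ V_ov = 1.61 V, the device is in saturation.
I_D = ½ k_n V_ov² = 0.5 × 3.472 × 1.61² = 4.52 mA.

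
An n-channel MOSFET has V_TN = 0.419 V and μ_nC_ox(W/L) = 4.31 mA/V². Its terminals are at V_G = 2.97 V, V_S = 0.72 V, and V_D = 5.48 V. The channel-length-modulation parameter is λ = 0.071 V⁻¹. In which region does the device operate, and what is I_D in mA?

V_GS = V_G − V_S = 2.97 − 0.72 = 2.25 V; V_DS = V_D − V_S = 5.48 − 0.72 = 4.76 V.
V_ov = V_GS − V_TN = 2.25 − 0.419 = 1.83 V.
Since V_DS = 4.76 V ≥ V_ov = 1.83 V, the device is in saturation.
I_D = ½ k_n V_ov² (1 + λ V_DS) = 0.5 × 4.31 × 1.83² × (1 + 0.071 × 4.76) = 9.67 mA.

Saturation; I_D = 9.67 mA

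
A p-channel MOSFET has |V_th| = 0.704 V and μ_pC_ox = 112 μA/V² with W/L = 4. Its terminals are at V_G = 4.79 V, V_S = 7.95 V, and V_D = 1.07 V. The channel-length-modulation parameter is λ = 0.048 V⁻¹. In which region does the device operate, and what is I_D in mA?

Saturation; I_D = 1.80 mA

V_SG = V_S − V_G = 7.95 − 4.79 = 3.16 V; V_SD = V_S − V_D = 7.95 − 1.07 = 6.88 V.
k_p = μ_pC_ox · (W/L) = 0.448 mA/V².
V_ov = V_SG − |V_th| = 3.16 − 0.704 = 2.46 V.
Since V_SD = 6.88 V ≥ V_ov = 2.46 V, the device is in saturation.
I_D = ½ k_p V_ov² (1 + λ V_SD) = 0.5 × 0.448 × 2.46² × (1 + 0.048 × 6.88) = 1.8 mA.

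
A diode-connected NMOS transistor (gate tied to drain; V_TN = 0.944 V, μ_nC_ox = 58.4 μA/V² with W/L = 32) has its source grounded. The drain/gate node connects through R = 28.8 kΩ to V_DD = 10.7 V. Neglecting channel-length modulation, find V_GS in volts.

V_GS = 1.53 V

With gate tied to drain, V_GS = V_DS ≥ V_GS − V_TN, so the device is in saturation.
k_n = μ_nC_ox · (W/L) = 1.869 mA/V².
KCL at the drain: ½ k_n (V_GS − V_TN)² = (V_DD − V_GS)/R.
Let x = V_GS − 0.944. Then 26.9 x² + x − 9.756 = 0, giving x = 0.584 V (positive root), so V_GS = 1.53 V.
I_D = (V_DD − V_GS)/R = (10.7 − 1.53) / 28.8 = 0.318 mA.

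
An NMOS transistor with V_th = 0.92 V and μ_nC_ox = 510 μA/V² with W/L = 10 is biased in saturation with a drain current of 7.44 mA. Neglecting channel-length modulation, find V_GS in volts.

V_GS = 2.63 V

k_n = μ_nC_ox · (W/L) = 5.1 mA/V².
In saturation I_D = ½ k_n (V_GS − V_th)², so V_GS − V_th = √(2 I_D / k_n) = √(2 × 7.44 / 5.1) = 1.71 V.
V_GS = 0.92 + 1.71 = 2.63 V.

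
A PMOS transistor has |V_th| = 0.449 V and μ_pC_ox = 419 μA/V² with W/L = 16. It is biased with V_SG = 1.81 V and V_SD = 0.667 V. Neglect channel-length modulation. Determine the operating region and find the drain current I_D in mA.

k_p = μ_pC_ox · (W/L) = 6.704 mA/V².
V_ov = V_SG − |V_th| = 1.81 − 0.449 = 1.36 V.
Since V_SD = 0.667 V < V_ov = 1.36 V, the device is in the triode region.
I_D = k_p [V_ov · V_SD − ½ V_SD²] = 6.704 × [1.36 × 0.667 − 0.5 × 0.667²] = 4.59 mA.

Triode; I_D = 4.59 mA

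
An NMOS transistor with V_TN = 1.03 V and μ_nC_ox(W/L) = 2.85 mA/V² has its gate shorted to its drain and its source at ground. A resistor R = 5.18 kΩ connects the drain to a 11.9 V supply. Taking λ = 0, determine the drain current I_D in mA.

With gate tied to drain, V_GS = V_DS ≥ V_GS − V_TN, so the device is in saturation.
KCL at the drain: ½ k_n (V_GS − V_TN)² = (V_DD − V_GS)/R.
Let x = V_GS − 1.03. Then 7.38 x² + x − 10.87 = 0, giving x = 1.15 V (positive root), so V_GS = 2.18 V.
I_D = (V_DD − V_GS)/R = (11.9 − 2.18) / 5.18 = 1.88 mA.

I_D = 1.88 mA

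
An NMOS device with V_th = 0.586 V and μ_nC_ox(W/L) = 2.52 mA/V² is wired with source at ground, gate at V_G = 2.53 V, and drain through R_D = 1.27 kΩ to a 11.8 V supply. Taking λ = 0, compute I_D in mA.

I_D = 4.76 mA

V_GS = V_G = 2.53 V, so V_ov = 2.53 − 0.586 = 1.94 V.
Assume saturation: I_D = ½ k_n V_ov² = 0.5 × 2.52 × 1.94² = 4.76 mA, giving V_DS = V_DD − I_D R_D = 11.8 − 4.76 × 1.27 = 5.75 V.
V_DS = 5.75 V ≥ V_ov = 1.94 V, confirming saturation.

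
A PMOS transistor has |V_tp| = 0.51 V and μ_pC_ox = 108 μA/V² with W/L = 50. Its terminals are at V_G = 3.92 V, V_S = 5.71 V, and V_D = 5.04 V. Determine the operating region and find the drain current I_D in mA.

V_SG = V_S − V_G = 5.71 − 3.92 = 1.79 V; V_SD = V_S − V_D = 5.71 − 5.04 = 0.67 V.
k_p = μ_pC_ox · (W/L) = 5.4 mA/V².
V_ov = V_SG − |V_tp| = 1.79 − 0.51 = 1.28 V.
Since V_SD = 0.67 V < V_ov = 1.28 V, the device is in the triode region.
I_D = k_p [V_ov · V_SD − ½ V_SD²] = 5.4 × [1.28 × 0.67 − 0.5 × 0.67²] = 3.42 mA.

Triode; I_D = 3.42 mA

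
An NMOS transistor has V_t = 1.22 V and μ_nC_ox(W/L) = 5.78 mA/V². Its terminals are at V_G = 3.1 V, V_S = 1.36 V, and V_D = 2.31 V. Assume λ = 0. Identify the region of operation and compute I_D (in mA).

Saturation; I_D = 0.781 mA

V_GS = V_G − V_S = 3.1 − 1.36 = 1.74 V; V_DS = V_D − V_S = 2.31 − 1.36 = 0.95 V.
V_ov = V_GS − V_t = 1.74 − 1.22 = 0.52 V.
Since V_DS = 0.95 V ≥ V_ov = 0.52 V, the device is in saturation.
I_D = ½ k_n V_ov² = 0.5 × 5.78 × 0.52² = 0.781 mA.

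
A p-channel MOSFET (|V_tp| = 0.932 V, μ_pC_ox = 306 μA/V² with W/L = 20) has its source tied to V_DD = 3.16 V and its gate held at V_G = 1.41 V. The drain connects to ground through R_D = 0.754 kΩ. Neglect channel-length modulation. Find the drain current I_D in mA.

V_SG = V_DD − V_G = 3.16 − 1.41 = 1.75 V, so V_ov = 1.75 − 0.932 = 0.818 V.
k_p = μ_pC_ox · (W/L) = 6.12 mA/V².
Assume saturation: I_D = ½ k_p V_ov² = 0.5 × 6.12 × 0.818² = 2.05 mA, giving V_SD = V_DD − I_D R_D = 3.16 − 2.05 × 0.754 = 1.62 V.
V_SD = 1.62 V ≥ V_ov = 0.818 V, confirming saturation.

I_D = 2.05 mA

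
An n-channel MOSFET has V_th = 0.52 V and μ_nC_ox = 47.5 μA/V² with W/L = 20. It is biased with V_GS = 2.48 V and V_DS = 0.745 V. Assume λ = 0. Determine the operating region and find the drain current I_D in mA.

k_n = μ_nC_ox · (W/L) = 0.95 mA/V².
V_ov = V_GS − V_th = 2.48 − 0.52 = 1.96 V.
Since V_DS = 0.745 V < V_ov = 1.96 V, the device is in the triode region.
I_D = k_n [V_ov · V_DS − ½ V_DS²] = 0.95 × [1.96 × 0.745 − 0.5 × 0.745²] = 1.12 mA.

Triode; I_D = 1.12 mA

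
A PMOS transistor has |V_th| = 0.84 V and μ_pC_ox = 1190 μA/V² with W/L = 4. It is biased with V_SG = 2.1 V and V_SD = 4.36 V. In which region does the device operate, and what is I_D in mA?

k_p = μ_pC_ox · (W/L) = 4.76 mA/V².
V_ov = V_SG − |V_th| = 2.1 − 0.84 = 1.26 V.
Since V_SD = 4.36 V ≥ V_ov = 1.26 V, the device is in saturation.
I_D = ½ k_p V_ov² = 0.5 × 4.76 × 1.26² = 3.78 mA.

Saturation; I_D = 3.78 mA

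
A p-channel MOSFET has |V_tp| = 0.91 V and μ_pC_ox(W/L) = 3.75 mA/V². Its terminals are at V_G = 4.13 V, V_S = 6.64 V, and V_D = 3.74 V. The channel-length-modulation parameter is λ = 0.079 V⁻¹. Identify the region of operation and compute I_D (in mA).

V_SG = V_S − V_G = 6.64 − 4.13 = 2.51 V; V_SD = V_S − V_D = 6.64 − 3.74 = 2.9 V.
V_ov = V_SG − |V_tp| = 2.51 − 0.91 = 1.6 V.
Since V_SD = 2.9 V ≥ V_ov = 1.6 V, the device is in saturation.
I_D = ½ k_p V_ov² (1 + λ V_SD) = 0.5 × 3.75 × 1.6² × (1 + 0.079 × 2.9) = 5.9 mA.

Saturation; I_D = 5.90 mA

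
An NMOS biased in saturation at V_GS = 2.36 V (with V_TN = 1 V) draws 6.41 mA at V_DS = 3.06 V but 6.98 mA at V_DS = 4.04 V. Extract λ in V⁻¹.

λ = 0.126 V⁻¹

With V_GS fixed, I_D ∝ (1 + λ V_DS) in saturation, so I_D2/I_D1 = (1 + λ V_DS2)/(1 + λ V_DS1).
6.98/6.41 = 1.089 = (1 + 4.04 λ)/(1 + 3.06 λ).
Solving: λ (I_D1 V_DS2 − I_D2 V_DS1) = I_D2 − I_D1, so λ = (6.98 − 6.41) / (6.41 × 4.04 − 6.98 × 3.06) = 0.57 / 4.54 = 0.126 V⁻¹.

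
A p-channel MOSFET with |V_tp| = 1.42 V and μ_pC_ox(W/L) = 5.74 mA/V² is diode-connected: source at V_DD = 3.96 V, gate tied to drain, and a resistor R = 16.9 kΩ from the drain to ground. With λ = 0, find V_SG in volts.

With gate tied to drain, V_SG = V_SD ≥ V_SG − |V_tp|, so the device is in saturation.
KCL at the drain: ½ k_p (V_SG − |V_tp|)² = (V_DD − V_SG)/R.
Let x = V_SG − 1.42. Then 48.5 x² + x − 2.54 = 0, giving x = 0.219 V (positive root), so V_SG = 1.64 V.
I_D = (V_DD − V_SG)/R = (3.96 − 1.64) / 16.9 = 0.137 mA.

V_SG = 1.64 V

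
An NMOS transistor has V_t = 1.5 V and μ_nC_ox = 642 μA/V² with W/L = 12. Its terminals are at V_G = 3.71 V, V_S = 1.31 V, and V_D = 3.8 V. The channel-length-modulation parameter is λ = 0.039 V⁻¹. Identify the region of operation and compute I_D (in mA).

V_GS = V_G − V_S = 3.71 − 1.31 = 2.4 V; V_DS = V_D − V_S = 3.8 − 1.31 = 2.49 V.
k_n = μ_nC_ox · (W/L) = 7.704 mA/V².
V_ov = V_GS − V_t = 2.4 − 1.5 = 0.9 V.
Since V_DS = 2.49 V ≥ V_ov = 0.9 V, the device is in saturation.
I_D = ½ k_n V_ov² (1 + λ V_DS) = 0.5 × 7.704 × 0.9² × (1 + 0.039 × 2.49) = 3.42 mA.

Saturation; I_D = 3.42 mA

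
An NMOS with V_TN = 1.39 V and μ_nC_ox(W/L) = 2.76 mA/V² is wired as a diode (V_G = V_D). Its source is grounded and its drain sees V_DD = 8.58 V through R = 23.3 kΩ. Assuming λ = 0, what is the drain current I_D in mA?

With gate tied to drain, V_GS = V_DS ≥ V_GS − V_TN, so the device is in saturation.
KCL at the drain: ½ k_n (V_GS − V_TN)² = (V_DD − V_GS)/R.
Let x = V_GS − 1.39. Then 32.2 x² + x − 7.19 = 0, giving x = 0.458 V (positive root), so V_GS = 1.85 V.
I_D = (V_DD − V_GS)/R = (8.58 − 1.85) / 23.3 = 0.289 mA.

I_D = 0.289 mA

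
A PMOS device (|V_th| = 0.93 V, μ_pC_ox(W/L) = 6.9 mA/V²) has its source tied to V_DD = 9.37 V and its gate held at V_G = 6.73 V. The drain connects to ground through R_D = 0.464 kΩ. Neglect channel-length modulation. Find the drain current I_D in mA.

V_SG = V_DD − V_G = 9.37 − 6.73 = 2.64 V, so V_ov = 2.64 − 0.93 = 1.71 V.
Assume saturation: I_D = ½ k_p V_ov² = 0.5 × 6.9 × 1.71² = 10.1 mA, giving V_SD = V_DD − I_D R_D = 9.37 − 10.1 × 0.464 = 4.69 V.
V_SD = 4.69 V ≥ V_ov = 1.71 V, confirming saturation.

I_D = 10.1 mA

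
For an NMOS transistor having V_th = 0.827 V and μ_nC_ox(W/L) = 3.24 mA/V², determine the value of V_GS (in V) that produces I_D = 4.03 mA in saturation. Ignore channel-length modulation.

V_GS = 2.40 V

In saturation I_D = ½ k_n (V_GS − V_th)², so V_GS − V_th = √(2 I_D / k_n) = √(2 × 4.03 / 3.24) = 1.58 V.
V_GS = 0.827 + 1.58 = 2.4 V.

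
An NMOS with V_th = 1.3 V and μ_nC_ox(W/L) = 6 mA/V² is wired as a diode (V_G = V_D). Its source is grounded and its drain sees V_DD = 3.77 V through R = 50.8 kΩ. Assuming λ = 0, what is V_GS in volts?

With gate tied to drain, V_GS = V_DS ≥ V_GS − V_th, so the device is in saturation.
KCL at the drain: ½ k_n (V_GS − V_th)² = (V_DD − V_GS)/R.
Let x = V_GS − 1.3. Then 152 x² + x − 2.47 = 0, giving x = 0.124 V (positive root), so V_GS = 1.42 V.
I_D = (V_DD − V_GS)/R = (3.77 − 1.42) / 50.8 = 0.0462 mA.

V_GS = 1.42 V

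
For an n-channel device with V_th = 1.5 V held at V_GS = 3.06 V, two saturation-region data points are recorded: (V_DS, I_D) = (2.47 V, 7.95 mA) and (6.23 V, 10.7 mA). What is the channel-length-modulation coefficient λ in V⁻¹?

λ = 0.119 V⁻¹

With V_GS fixed, I_D ∝ (1 + λ V_DS) in saturation, so I_D2/I_D1 = (1 + λ V_DS2)/(1 + λ V_DS1).
10.7/7.95 = 1.346 = (1 + 6.23 λ)/(1 + 2.47 λ).
Solving: λ (I_D1 V_DS2 − I_D2 V_DS1) = I_D2 − I_D1, so λ = (10.7 − 7.95) / (7.95 × 6.23 − 10.7 × 2.47) = 2.75 / 23.1 = 0.119 V⁻¹.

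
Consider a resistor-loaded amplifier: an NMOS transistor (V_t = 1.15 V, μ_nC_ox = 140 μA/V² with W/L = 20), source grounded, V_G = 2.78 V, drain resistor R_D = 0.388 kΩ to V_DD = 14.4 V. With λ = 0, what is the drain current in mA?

V_GS = V_G = 2.78 V, so V_ov = 2.78 − 1.15 = 1.63 V.
k_n = μ_nC_ox · (W/L) = 2.8 mA/V².
Assume saturation: I_D = ½ k_n V_ov² = 0.5 × 2.8 × 1.63² = 3.72 mA, giving V_DS = V_DD − I_D R_D = 14.4 − 3.72 × 0.388 = 13 V.
V_DS = 13 V ≥ V_ov = 1.63 V, confirming saturation.

I_D = 3.72 mA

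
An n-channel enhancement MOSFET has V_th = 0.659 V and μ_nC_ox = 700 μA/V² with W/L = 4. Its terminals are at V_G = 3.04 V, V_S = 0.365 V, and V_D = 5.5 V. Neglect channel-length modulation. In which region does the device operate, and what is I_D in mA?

Saturation; I_D = 5.69 mA

V_GS = V_G − V_S = 3.04 − 0.365 = 2.67 V; V_DS = V_D − V_S = 5.5 − 0.365 = 5.13 V.
k_n = μ_nC_ox · (W/L) = 2.8 mA/V².
V_ov = V_GS − V_th = 2.67 − 0.659 = 2.02 V.
Since V_DS = 5.13 V ≥ V_ov = 2.02 V, the device is in saturation.
I_D = ½ k_n V_ov² = 0.5 × 2.8 × 2.02² = 5.69 mA.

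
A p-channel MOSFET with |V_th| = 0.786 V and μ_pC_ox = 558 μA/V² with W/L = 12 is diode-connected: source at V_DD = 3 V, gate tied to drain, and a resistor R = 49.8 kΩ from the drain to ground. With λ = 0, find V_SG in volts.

With gate tied to drain, V_SG = V_SD ≥ V_SG − |V_th|, so the device is in saturation.
k_p = μ_pC_ox · (W/L) = 6.696 mA/V².
KCL at the drain: ½ k_p (V_SG − |V_th|)² = (V_DD − V_SG)/R.
Let x = V_SG − 0.786. Then 167 x² + x − 2.214 = 0, giving x = 0.112 V (positive root), so V_SG = 0.898 V.
I_D = (V_DD − V_SG)/R = (3 − 0.898) / 49.8 = 0.0422 mA.

V_SG = 0.898 V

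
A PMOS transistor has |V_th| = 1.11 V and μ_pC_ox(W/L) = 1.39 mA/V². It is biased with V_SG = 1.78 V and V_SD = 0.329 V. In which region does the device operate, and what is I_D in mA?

Triode; I_D = 0.231 mA

V_ov = V_SG − |V_th| = 1.78 − 1.11 = 0.67 V.
Since V_SD = 0.329 V < V_ov = 0.67 V, the device is in the triode region.
I_D = k_p [V_ov · V_SD − ½ V_SD²] = 1.39 × [0.67 × 0.329 − 0.5 × 0.329²] = 0.231 mA.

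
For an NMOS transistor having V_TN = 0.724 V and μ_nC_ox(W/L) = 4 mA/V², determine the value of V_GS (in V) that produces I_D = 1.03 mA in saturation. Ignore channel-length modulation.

In saturation I_D = ½ k_n (V_GS − V_TN)², so V_GS − V_TN = √(2 I_D / k_n) = √(2 × 1.03 / 4) = 0.718 V.
V_GS = 0.724 + 0.718 = 1.44 V.

V_GS = 1.44 V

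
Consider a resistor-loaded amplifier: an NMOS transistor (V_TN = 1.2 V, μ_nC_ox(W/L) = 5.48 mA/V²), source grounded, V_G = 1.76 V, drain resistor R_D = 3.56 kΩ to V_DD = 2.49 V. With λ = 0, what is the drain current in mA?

V_GS = V_G = 1.76 V, so V_ov = 1.76 − 1.2 = 0.56 V.
Assume saturation: I_D = ½ k_n V_ov² = 0.5 × 5.48 × 0.56² = 0.859 mA, giving V_DS = V_DD − I_D R_D = 2.49 − 0.859 × 3.56 = -0.569 V.
But -0.569 V < V_ov = 0.56 V, so the device is actually in triode.
In triode I_D = k_n[V_ov V_DS − ½ V_DS²] and I_D = (V_DD − V_DS)/R_D. Equating: 9.75 V_DS² − 11.92 V_DS + 2.49 = 0, giving V_DS = 0.267 V (the root below V_ov).
I_D = (2.49 − 0.267) / 3.56 = 0.624 mA.

I_D = 0.624 mA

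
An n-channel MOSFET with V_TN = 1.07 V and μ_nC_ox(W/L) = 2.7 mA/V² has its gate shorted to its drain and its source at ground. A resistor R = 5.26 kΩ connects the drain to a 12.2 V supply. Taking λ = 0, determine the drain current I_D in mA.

With gate tied to drain, V_GS = V_DS ≥ V_GS − V_TN, so the device is in saturation.
KCL at the drain: ½ k_n (V_GS − V_TN)² = (V_DD − V_GS)/R.
Let x = V_GS − 1.07. Then 7.1 x² + x − 11.13 = 0, giving x = 1.18 V (positive root), so V_GS = 2.25 V.
I_D = (V_DD − V_GS)/R = (12.2 − 2.25) / 5.26 = 1.89 mA.

I_D = 1.89 mA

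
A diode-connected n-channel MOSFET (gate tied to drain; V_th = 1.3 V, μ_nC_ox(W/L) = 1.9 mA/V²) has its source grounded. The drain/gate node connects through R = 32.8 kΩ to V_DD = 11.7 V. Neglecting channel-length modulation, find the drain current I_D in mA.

With gate tied to drain, V_GS = V_DS ≥ V_GS − V_th, so the device is in saturation.
KCL at the drain: ½ k_n (V_GS − V_th)² = (V_DD − V_GS)/R.
Let x = V_GS − 1.3. Then 31.2 x² + x − 10.4 = 0, giving x = 0.562 V (positive root), so V_GS = 1.86 V.
I_D = (V_DD − V_GS)/R = (11.7 − 1.86) / 32.8 = 0.3 mA.

I_D = 0.300 mA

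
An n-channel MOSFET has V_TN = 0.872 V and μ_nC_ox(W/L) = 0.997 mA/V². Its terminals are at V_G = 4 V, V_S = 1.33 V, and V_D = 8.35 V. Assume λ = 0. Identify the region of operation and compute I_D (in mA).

Saturation; I_D = 1.61 mA

V_GS = V_G − V_S = 4 − 1.33 = 2.67 V; V_DS = V_D − V_S = 8.35 − 1.33 = 7.02 V.
V_ov = V_GS − V_TN = 2.67 − 0.872 = 1.8 V.
Since V_DS = 7.02 V ≥ V_ov = 1.8 V, the device is in saturation.
I_D = ½ k_n V_ov² = 0.5 × 0.997 × 1.8² = 1.61 mA.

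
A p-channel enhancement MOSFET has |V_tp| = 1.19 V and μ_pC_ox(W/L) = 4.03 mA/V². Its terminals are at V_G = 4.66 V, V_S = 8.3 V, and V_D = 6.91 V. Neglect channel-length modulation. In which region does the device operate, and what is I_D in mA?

Triode; I_D = 9.83 mA

V_SG = V_S − V_G = 8.3 − 4.66 = 3.64 V; V_SD = V_S − V_D = 8.3 − 6.91 = 1.39 V.
V_ov = V_SG − |V_tp| = 3.64 − 1.19 = 2.45 V.
Since V_SD = 1.39 V < V_ov = 2.45 V, the device is in the triode region.
I_D = k_p [V_ov · V_SD − ½ V_SD²] = 4.03 × [2.45 × 1.39 − 0.5 × 1.39²] = 9.83 mA.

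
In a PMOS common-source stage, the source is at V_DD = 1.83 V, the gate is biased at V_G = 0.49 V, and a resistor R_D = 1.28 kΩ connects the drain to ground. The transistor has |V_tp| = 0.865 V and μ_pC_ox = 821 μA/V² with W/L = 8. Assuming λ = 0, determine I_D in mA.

V_SG = V_DD − V_G = 1.83 − 0.49 = 1.34 V, so V_ov = 1.34 − 0.865 = 0.475 V.
k_p = μ_pC_ox · (W/L) = 6.568 mA/V².
Assume saturation: I_D = ½ k_p V_ov² = 0.5 × 6.568 × 0.475² = 0.741 mA, giving V_SD = V_DD − I_D R_D = 1.83 − 0.741 × 1.28 = 0.882 V.
V_SD = 0.882 V ≥ V_ov = 0.475 V, confirming saturation.

I_D = 0.741 mA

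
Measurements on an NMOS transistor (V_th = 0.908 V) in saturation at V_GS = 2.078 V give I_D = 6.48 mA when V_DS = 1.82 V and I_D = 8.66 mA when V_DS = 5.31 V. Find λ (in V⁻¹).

With V_GS fixed, I_D ∝ (1 + λ V_DS) in saturation, so I_D2/I_D1 = (1 + λ V_DS2)/(1 + λ V_DS1).
8.66/6.48 = 1.336 = (1 + 5.31 λ)/(1 + 1.82 λ).
Solving: λ (I_D1 V_DS2 − I_D2 V_DS1) = I_D2 − I_D1, so λ = (8.66 − 6.48) / (6.48 × 5.31 − 8.66 × 1.82) = 2.18 / 18.6 = 0.117 V⁻¹.

λ = 0.117 V⁻¹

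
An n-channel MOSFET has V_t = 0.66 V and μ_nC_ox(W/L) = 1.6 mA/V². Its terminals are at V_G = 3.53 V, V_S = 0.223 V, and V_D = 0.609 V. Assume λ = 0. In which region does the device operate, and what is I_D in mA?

Triode; I_D = 1.52 mA

V_GS = V_G − V_S = 3.53 − 0.223 = 3.31 V; V_DS = V_D − V_S = 0.609 − 0.223 = 0.386 V.
V_ov = V_GS − V_t = 3.31 − 0.66 = 2.65 V.
Since V_DS = 0.386 V < V_ov = 2.65 V, the device is in the triode region.
I_D = k_n [V_ov · V_DS − ½ V_DS²] = 1.6 × [2.65 × 0.386 − 0.5 × 0.386²] = 1.52 mA.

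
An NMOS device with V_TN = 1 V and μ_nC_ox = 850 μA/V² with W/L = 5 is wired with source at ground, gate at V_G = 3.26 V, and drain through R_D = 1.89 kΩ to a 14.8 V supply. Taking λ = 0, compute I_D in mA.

I_D = 7.32 mA

V_GS = V_G = 3.26 V, so V_ov = 3.26 − 1 = 2.26 V.
k_n = μ_nC_ox · (W/L) = 4.25 mA/V².
Assume saturation: I_D = ½ k_n V_ov² = 0.5 × 4.25 × 2.26² = 10.9 mA, giving V_DS = V_DD − I_D R_D = 14.8 − 10.9 × 1.89 = -5.71 V.
But -5.71 V < V_ov = 2.26 V, so the device is actually in triode.
In triode I_D = k_n[V_ov V_DS − ½ V_DS²] and I_D = (V_DD − V_DS)/R_D. Equating: 4.02 V_DS² − 19.15 V_DS + 14.8 = 0, giving V_DS = 0.97 V (the root below V_ov).
I_D = (14.8 − 0.97) / 1.89 = 7.32 mA.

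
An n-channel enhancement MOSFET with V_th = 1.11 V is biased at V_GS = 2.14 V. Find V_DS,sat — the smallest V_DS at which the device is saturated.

The boundary between triode and saturation is V_DS = V_GS − V_th = V_ov.
V_ov = 2.14 − 1.11 = 1.03 V.

V_DS,sat = 1.03 V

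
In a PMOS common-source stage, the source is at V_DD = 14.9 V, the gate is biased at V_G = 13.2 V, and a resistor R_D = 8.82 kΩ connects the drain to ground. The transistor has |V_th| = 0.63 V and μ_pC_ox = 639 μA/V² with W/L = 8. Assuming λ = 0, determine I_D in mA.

I_D = 1.65 mA

V_SG = V_DD − V_G = 14.9 − 13.2 = 1.7 V, so V_ov = 1.7 − 0.63 = 1.07 V.
k_p = μ_pC_ox · (W/L) = 5.112 mA/V².
Assume saturation: I_D = ½ k_p V_ov² = 0.5 × 5.112 × 1.07² = 2.93 mA, giving V_SD = V_DD − I_D R_D = 14.9 − 2.93 × 8.82 = -10.9 V.
But -10.9 V < V_ov = 1.07 V, so the device is actually in triode.
In triode I_D = k_p[V_ov V_SD − ½ V_SD²] and I_D = (V_DD − V_SD)/R_D. Equating: 22.5 V_SD² − 49.24 V_SD + 14.9 = 0, giving V_SD = 0.363 V (the root below V_ov).
I_D = (14.9 − 0.363) / 8.82 = 1.65 mA.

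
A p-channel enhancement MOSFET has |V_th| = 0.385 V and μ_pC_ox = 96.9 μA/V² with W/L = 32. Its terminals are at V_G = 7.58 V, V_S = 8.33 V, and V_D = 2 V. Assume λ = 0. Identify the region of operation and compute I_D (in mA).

Saturation; I_D = 0.207 mA

V_SG = V_S − V_G = 8.33 − 7.58 = 0.75 V; V_SD = V_S − V_D = 8.33 − 2 = 6.33 V.
k_p = μ_pC_ox · (W/L) = 3.101 mA/V².
V_ov = V_SG − |V_th| = 0.75 − 0.385 = 0.365 V.
Since V_SD = 6.33 V ≥ V_ov = 0.365 V, the device is in saturation.
I_D = ½ k_p V_ov² = 0.5 × 3.101 × 0.365² = 0.207 mA.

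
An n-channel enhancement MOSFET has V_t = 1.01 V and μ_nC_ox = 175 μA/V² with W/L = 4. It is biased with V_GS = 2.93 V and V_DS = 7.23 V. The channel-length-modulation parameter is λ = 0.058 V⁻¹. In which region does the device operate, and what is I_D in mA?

k_n = μ_nC_ox · (W/L) = 0.7 mA/V².
V_ov = V_GS − V_t = 2.93 − 1.01 = 1.92 V.
Since V_DS = 7.23 V ≥ V_ov = 1.92 V, the device is in saturation.
I_D = ½ k_n V_ov² (1 + λ V_DS) = 0.5 × 0.7 × 1.92² × (1 + 0.058 × 7.23) = 1.83 mA.

Saturation; I_D = 1.83 mA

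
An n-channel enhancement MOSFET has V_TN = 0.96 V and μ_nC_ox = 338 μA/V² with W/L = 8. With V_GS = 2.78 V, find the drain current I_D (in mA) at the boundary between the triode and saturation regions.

At the boundary V_DS = V_ov = V_GS − V_TN = 2.78 − 0.96 = 1.82 V.
k_n = μ_nC_ox · (W/L) = 2.704 mA/V².
I_D = ½ k_n V_ov² = 0.5 × 2.704 × 1.82² = 4.48 mA.

I_D = 4.48 mA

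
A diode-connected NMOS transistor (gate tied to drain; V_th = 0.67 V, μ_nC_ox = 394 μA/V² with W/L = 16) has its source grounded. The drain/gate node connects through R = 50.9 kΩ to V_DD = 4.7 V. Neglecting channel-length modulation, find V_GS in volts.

With gate tied to drain, V_GS = V_DS ≥ V_GS − V_th, so the device is in saturation.
k_n = μ_nC_ox · (W/L) = 6.304 mA/V².
KCL at the drain: ½ k_n (V_GS − V_th)² = (V_DD − V_GS)/R.
Let x = V_GS − 0.67. Then 160 x² + x − 4.03 = 0, giving x = 0.155 V (positive root), so V_GS = 0.825 V.
I_D = (V_DD − V_GS)/R = (4.7 − 0.825) / 50.9 = 0.0761 mA.

V_GS = 0.825 V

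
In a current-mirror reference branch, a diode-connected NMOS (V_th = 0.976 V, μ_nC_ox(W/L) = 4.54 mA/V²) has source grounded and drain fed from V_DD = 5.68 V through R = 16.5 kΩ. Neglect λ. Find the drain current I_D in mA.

I_D = 0.264 mA

With gate tied to drain, V_GS = V_DS ≥ V_GS − V_th, so the device is in saturation.
KCL at the drain: ½ k_n (V_GS − V_th)² = (V_DD − V_GS)/R.
Let x = V_GS − 0.976. Then 37.5 x² + x − 4.704 = 0, giving x = 0.341 V (positive root), so V_GS = 1.32 V.
I_D = (V_DD − V_GS)/R = (5.68 − 1.32) / 16.5 = 0.264 mA.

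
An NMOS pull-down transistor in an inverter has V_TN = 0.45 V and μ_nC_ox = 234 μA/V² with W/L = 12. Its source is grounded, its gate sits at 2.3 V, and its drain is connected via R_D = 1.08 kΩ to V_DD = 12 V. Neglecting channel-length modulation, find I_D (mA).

V_GS = V_G = 2.3 V, so V_ov = 2.3 − 0.45 = 1.85 V.
k_n = μ_nC_ox · (W/L) = 2.808 mA/V².
Assume saturation: I_D = ½ k_n V_ov² = 0.5 × 2.808 × 1.85² = 4.81 mA, giving V_DS = V_DD − I_D R_D = 12 − 4.81 × 1.08 = 6.81 V.
V_DS = 6.81 V ≥ V_ov = 1.85 V, confirming saturation.

I_D = 4.81 mA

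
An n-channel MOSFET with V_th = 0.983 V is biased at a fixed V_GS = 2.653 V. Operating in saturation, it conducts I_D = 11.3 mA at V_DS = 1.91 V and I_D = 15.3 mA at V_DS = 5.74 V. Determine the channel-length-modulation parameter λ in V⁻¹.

With V_GS fixed, I_D ∝ (1 + λ V_DS) in saturation, so I_D2/I_D1 = (1 + λ V_DS2)/(1 + λ V_DS1).
15.3/11.3 = 1.354 = (1 + 5.74 λ)/(1 + 1.91 λ).
Solving: λ (I_D1 V_DS2 − I_D2 V_DS1) = I_D2 − I_D1, so λ = (15.3 − 11.3) / (11.3 × 5.74 − 15.3 × 1.91) = 4 / 35.6 = 0.112 V⁻¹.

λ = 0.112 V⁻¹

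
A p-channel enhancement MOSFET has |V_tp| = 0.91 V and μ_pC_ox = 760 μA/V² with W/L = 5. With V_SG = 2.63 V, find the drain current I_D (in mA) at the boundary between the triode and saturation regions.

I_D = 5.62 mA

At the boundary V_SD = V_ov = V_SG − |V_tp| = 2.63 − 0.91 = 1.72 V.
k_p = μ_pC_ox · (W/L) = 3.8 mA/V².
I_D = ½ k_p V_ov² = 0.5 × 3.8 × 1.72² = 5.62 mA.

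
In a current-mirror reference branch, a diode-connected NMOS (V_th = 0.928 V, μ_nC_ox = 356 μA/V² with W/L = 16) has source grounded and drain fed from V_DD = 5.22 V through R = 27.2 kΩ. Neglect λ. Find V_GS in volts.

With gate tied to drain, V_GS = V_DS ≥ V_GS − V_th, so the device is in saturation.
k_n = μ_nC_ox · (W/L) = 5.696 mA/V².
KCL at the drain: ½ k_n (V_GS − V_th)² = (V_DD − V_GS)/R.
Let x = V_GS − 0.928. Then 77.5 x² + x − 4.292 = 0, giving x = 0.229 V (positive root), so V_GS = 1.16 V.
I_D = (V_DD − V_GS)/R = (5.22 − 1.16) / 27.2 = 0.149 mA.

V_GS = 1.16 V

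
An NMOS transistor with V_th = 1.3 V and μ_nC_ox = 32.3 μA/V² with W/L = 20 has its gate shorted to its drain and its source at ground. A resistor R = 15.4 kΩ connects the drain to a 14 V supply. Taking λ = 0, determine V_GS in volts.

V_GS = 2.80 V

With gate tied to drain, V_GS = V_DS ≥ V_GS − V_th, so the device is in saturation.
k_n = μ_nC_ox · (W/L) = 0.646 mA/V².
KCL at the drain: ½ k_n (V_GS − V_th)² = (V_DD − V_GS)/R.
Let x = V_GS − 1.3. Then 4.97 x² + x − 12.7 = 0, giving x = 1.5 V (positive root), so V_GS = 2.8 V.
I_D = (V_DD − V_GS)/R = (14 − 2.8) / 15.4 = 0.727 mA.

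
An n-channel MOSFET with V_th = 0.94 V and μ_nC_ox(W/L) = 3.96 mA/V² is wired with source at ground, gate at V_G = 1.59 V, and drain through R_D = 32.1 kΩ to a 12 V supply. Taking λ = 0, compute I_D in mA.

I_D = 0.369 mA

V_GS = V_G = 1.59 V, so V_ov = 1.59 − 0.94 = 0.65 V.
Assume saturation: I_D = ½ k_n V_ov² = 0.5 × 3.96 × 0.65² = 0.837 mA, giving V_DS = V_DD − I_D R_D = 12 − 0.837 × 32.1 = -14.9 V.
But -14.9 V < V_ov = 0.65 V, so the device is actually in triode.
In triode I_D = k_n[V_ov V_DS − ½ V_DS²] and I_D = (V_DD − V_DS)/R_D. Equating: 63.6 V_DS² − 83.63 V_DS + 12 = 0, giving V_DS = 0.164 V (the root below V_ov).
I_D = (12 − 0.164) / 32.1 = 0.369 mA.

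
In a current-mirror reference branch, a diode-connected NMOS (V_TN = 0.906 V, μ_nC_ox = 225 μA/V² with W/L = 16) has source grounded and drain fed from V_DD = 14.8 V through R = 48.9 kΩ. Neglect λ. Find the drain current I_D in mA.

With gate tied to drain, V_GS = V_DS ≥ V_GS − V_TN, so the device is in saturation.
k_n = μ_nC_ox · (W/L) = 3.6 mA/V².
KCL at the drain: ½ k_n (V_GS − V_TN)² = (V_DD − V_GS)/R.
Let x = V_GS − 0.906. Then 88 x² + x − 13.89 = 0, giving x = 0.392 V (positive root), so V_GS = 1.3 V.
I_D = (V_DD − V_GS)/R = (14.8 − 1.3) / 48.9 = 0.276 mA.

I_D = 0.276 mA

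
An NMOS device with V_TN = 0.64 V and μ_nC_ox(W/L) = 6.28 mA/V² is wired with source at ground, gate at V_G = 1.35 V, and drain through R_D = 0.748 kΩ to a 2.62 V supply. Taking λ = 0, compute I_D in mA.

V_GS = V_G = 1.35 V, so V_ov = 1.35 − 0.64 = 0.71 V.
Assume saturation: I_D = ½ k_n V_ov² = 0.5 × 6.28 × 0.71² = 1.58 mA, giving V_DS = V_DD − I_D R_D = 2.62 − 1.58 × 0.748 = 1.44 V.
V_DS = 1.44 V ≥ V_ov = 0.71 V, confirming saturation.

I_D = 1.58 mA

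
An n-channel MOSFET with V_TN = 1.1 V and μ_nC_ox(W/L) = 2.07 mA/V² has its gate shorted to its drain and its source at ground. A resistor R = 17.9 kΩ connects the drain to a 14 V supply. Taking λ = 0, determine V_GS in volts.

V_GS = 1.91 V

With gate tied to drain, V_GS = V_DS ≥ V_GS − V_TN, so the device is in saturation.
KCL at the drain: ½ k_n (V_GS − V_TN)² = (V_DD − V_GS)/R.
Let x = V_GS − 1.1. Then 18.5 x² + x − 12.9 = 0, giving x = 0.808 V (positive root), so V_GS = 1.91 V.
I_D = (V_DD − V_GS)/R = (14 − 1.91) / 17.9 = 0.676 mA.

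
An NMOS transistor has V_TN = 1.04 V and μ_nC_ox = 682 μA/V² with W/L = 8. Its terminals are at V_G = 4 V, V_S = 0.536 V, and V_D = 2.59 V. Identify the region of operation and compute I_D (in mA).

Triode; I_D = 15.7 mA

V_GS = V_G − V_S = 4 − 0.536 = 3.46 V; V_DS = V_D − V_S = 2.59 − 0.536 = 2.05 V.
k_n = μ_nC_ox · (W/L) = 5.456 mA/V².
V_ov = V_GS − V_TN = 3.46 − 1.04 = 2.42 V.
Since V_DS = 2.05 V < V_ov = 2.42 V, the device is in the triode region.
I_D = k_n [V_ov · V_DS − ½ V_DS²] = 5.456 × [2.42 × 2.05 − 0.5 × 2.05²] = 15.7 mA.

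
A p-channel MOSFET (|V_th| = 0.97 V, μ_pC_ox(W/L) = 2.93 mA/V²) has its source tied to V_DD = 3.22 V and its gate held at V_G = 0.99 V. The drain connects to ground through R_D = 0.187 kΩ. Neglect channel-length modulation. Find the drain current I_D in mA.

I_D = 2.33 mA

V_SG = V_DD − V_G = 3.22 − 0.99 = 2.23 V, so V_ov = 2.23 − 0.97 = 1.26 V.
Assume saturation: I_D = ½ k_p V_ov² = 0.5 × 2.93 × 1.26² = 2.33 mA, giving V_SD = V_DD − I_D R_D = 3.22 − 2.33 × 0.187 = 2.79 V.
V_SD = 2.79 V ≥ V_ov = 1.26 V, confirming saturation.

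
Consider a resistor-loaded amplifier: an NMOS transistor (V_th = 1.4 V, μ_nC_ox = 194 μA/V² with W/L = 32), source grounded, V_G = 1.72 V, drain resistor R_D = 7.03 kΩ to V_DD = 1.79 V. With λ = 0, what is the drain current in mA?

I_D = 0.233 mA

V_GS = V_G = 1.72 V, so V_ov = 1.72 − 1.4 = 0.32 V.
k_n = μ_nC_ox · (W/L) = 6.208 mA/V².
Assume saturation: I_D = ½ k_n V_ov² = 0.5 × 6.208 × 0.32² = 0.318 mA, giving V_DS = V_DD − I_D R_D = 1.79 − 0.318 × 7.03 = -0.444 V.
But -0.444 V < V_ov = 0.32 V, so the device is actually in triode.
In triode I_D = k_n[V_ov V_DS − ½ V_DS²] and I_D = (V_DD − V_DS)/R_D. Equating: 21.8 V_DS² − 14.97 V_DS + 1.79 = 0, giving V_DS = 0.154 V (the root below V_ov).
I_D = (1.79 − 0.154) / 7.03 = 0.233 mA.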